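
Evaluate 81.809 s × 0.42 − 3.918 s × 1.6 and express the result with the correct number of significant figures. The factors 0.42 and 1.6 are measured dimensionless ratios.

81.809 × 0.42 = 34.35978 → 34 s (2 s.f., last digit at the 10^0 place).
3.918 × 1.6 = 6.2688 → 6.3 s (2 s.f., last digit at the 10^-1 place).
Difference: 28.09098 s; keep the coarser place, 10^0.
Result: 28 s.

28 s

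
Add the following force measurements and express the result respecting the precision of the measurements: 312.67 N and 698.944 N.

1011.61 N

312.67 N + 698.944 N = 1011.614 N.
Addition/subtraction keeps the fewest decimal places: 312.67 → 2 decimal places, 698.944 → 3 decimal places; limit is 2.
Rounded to 2 decimal places: 1011.61 N.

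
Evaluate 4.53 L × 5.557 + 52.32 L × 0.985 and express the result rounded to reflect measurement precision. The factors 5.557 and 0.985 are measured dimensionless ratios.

76.7 L

4.53 × 5.557 = 25.17321 → 25.2 L (3 s.f., last digit at the 10^-1 place).
52.32 × 0.985 = 51.5352 → 51.5 L (3 s.f., last digit at the 10^-1 place).
Sum: 76.70841 L; keep the coarser place, 10^-1.
Result: 76.7 L.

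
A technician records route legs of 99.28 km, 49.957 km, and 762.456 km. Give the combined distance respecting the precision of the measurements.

99.28 km + 49.957 km + 762.456 km = 911.693 km.
Addition/subtraction keeps the fewest decimal places: 99.28 → 2 decimal places, 49.957 → 3 decimal places, 762.456 → 3 decimal places; limit is 2.
Rounded to 2 decimal places: 911.69 km.

911.69 km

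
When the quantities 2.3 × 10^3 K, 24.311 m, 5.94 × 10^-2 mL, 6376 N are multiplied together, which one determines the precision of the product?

2.3 × 10^3 K

2.3 × 10^3 K → 2 s.f.; 24.311 m → 5 s.f.; 5.94 × 10^-2 mL → 3 s.f.; 6376 N → 4 s.f.
The fewest is 2 significant figures, from 2.3 × 10^3 K.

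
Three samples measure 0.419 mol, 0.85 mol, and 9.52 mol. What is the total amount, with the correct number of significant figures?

0.419 mol + 0.85 mol + 9.52 mol = 10.789 mol.
Addition/subtraction keeps the fewest decimal places: 0.419 → 3 decimal places, 0.85 → 2 decimal places, 9.52 → 2 decimal places; limit is 2.
Rounded to 2 decimal places: 10.79 mol.

10.79 mol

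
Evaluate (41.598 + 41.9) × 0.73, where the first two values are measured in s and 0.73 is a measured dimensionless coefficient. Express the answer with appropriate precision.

41.598 s + 41.9 s = 83.498 s; the sum is limited to 1 decimal place (3 s.f.).
Carrying full precision, 83.498 × 0.73 = 60.95354 s; 0.73 has 2 s.f., so the result keeps min(3, 2) = 2 s.f.
Rounded to 2 significant figures: 61 s.

61 s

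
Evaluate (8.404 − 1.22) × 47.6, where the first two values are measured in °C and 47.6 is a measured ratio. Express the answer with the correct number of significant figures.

8.404 °C − 1.22 °C = 7.184 °C; the difference is limited to 2 decimal places (3 s.f.).
Carrying full precision, 7.184 × 47.6 = 341.9584 °C; 47.6 has 3 s.f., so the result keeps min(3, 3) = 3 s.f.
Rounded to 3 significant figures: 342 °C.

342 °C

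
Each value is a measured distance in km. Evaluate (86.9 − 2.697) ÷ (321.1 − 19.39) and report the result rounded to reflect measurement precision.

0.279

86.9 − 2.697 = 84.203, limited to 1 d.p. → 3 s.f.; 321.1 − 19.39 = 301.71, limited to 1 d.p. → 4 s.f.
Carrying full precision, 84.203 ÷ 301.71 = 0.279085877167…; keep min(3, 4) = 3 s.f.
Rounded to 3 significant figures: 0.279.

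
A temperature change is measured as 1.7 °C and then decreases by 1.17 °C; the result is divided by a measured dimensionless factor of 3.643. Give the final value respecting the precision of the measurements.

1.7 °C − 1.17 °C = 0.53 °C; the difference is limited to 1 decimal place (1 s.f.).
Carrying full precision, 0.53 ÷ 3.643 = 0.145484490804… °C; 3.643 has 4 s.f., so the result keeps min(1, 4) = 1 s.f.
Rounded to 1 significant figure: 0.1 °C.

0.1 °C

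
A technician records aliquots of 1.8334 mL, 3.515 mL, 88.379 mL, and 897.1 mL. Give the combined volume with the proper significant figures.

1.8334 mL + 3.515 mL + 88.379 mL + 897.1 mL = 990.8274 mL.
Addition/subtraction keeps the fewest decimal places: 1.8334 → 4 decimal places, 3.515 → 3 decimal places, 88.379 → 3 decimal places, 897.1 → 1 decimal place; limit is 1.
Rounded to 1 decimal place: 990.8 mL.

990.8 mL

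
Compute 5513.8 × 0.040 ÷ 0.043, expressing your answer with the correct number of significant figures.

5.1 × 10³

5513.8 × 0.040 ÷ 0.043 = 5129.11627907…
Multiplication/division keeps the fewest significant figures: 5513.8 → 5 s.f., 0.040 → 2 s.f., 0.043 → 2 s.f.; limit is 2.
Rounded to 2 significant figures: 5.1 × 10³.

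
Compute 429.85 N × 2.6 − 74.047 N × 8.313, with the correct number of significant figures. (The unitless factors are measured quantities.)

429.85 × 2.6 = 1117.61 → 1.1 × 10³ N (2 s.f., last digit at the 10^2 place).
74.047 × 8.313 = 615.552711 → 615.6 N (4 s.f., last digit at the 10^-1 place).
Difference: 502.057289 N; keep the coarser place, 10^2.
Result: 5 × 10² N.

5 × 10² N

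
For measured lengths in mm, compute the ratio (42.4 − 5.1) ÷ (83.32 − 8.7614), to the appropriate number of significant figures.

42.4 − 5.1 = 37.3, limited to 1 d.p. → 3 s.f.; 83.32 − 8.7614 = 74.5586, limited to 2 d.p. → 4 s.f.
Carrying full precision, 37.3 ÷ 74.5586 = 0.500277633968…; keep min(3, 4) = 3 s.f.
Rounded to 3 significant figures: 0.500.

0.500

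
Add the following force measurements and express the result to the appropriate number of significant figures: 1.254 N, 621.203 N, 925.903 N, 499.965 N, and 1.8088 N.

2.050134 × 10^3 N

1.254 N + 621.203 N + 925.903 N + 499.965 N + 1.8088 N = 2050.1338 N.
Addition/subtraction keeps the fewest decimal places: 1.254 → 3 decimal places, 621.203 → 3 decimal places, 925.903 → 3 decimal places, 499.965 → 3 decimal places, 1.8088 → 4 decimal places; limit is 3.
Rounded to 3 decimal places: 2.050134 × 10^3 N.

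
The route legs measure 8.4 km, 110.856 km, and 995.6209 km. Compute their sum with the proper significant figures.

1.1149 × 10^3 km

8.4 km + 110.856 km + 995.6209 km = 1114.8769 km.
Addition/subtraction keeps the fewest decimal places: 8.4 → 1 decimal place, 110.856 → 3 decimal places, 995.6209 → 4 decimal places; limit is 1.
Rounded to 1 decimal place: 1.1149 × 10^3 km.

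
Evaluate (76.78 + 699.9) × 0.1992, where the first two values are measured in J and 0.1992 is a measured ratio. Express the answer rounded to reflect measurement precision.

154.7 J

76.78 J + 699.9 J = 776.68 J; the sum is limited to 1 decimal place (4 s.f.).
Carrying full precision, 776.68 × 0.1992 = 154.714656 J; 0.1992 has 4 s.f., so the result keeps min(4, 4) = 4 s.f.
Rounded to 4 significant figures: 154.7 J.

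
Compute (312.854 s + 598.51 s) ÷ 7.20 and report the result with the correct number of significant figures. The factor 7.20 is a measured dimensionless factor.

312.854 s + 598.51 s = 911.364 s; the sum is limited to 2 decimal places (5 s.f.).
Carrying full precision, 911.364 ÷ 7.20 = 126.578333333… s; 7.20 has 3 s.f., so the result keeps min(5, 3) = 3 s.f.
Rounded to 3 significant figures: 1.27 × 10^2 s.

1.27 × 10^2 s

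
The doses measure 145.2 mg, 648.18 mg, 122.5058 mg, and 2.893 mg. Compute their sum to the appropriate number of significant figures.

145.2 mg + 648.18 mg + 122.5058 mg + 2.893 mg = 918.7788 mg.
Addition/subtraction keeps the fewest decimal places: 145.2 → 1 decimal place, 648.18 → 2 decimal places, 122.5058 → 4 decimal places, 2.893 → 3 decimal places; limit is 1.
Rounded to 1 decimal place: 918.8 mg.

918.8 mg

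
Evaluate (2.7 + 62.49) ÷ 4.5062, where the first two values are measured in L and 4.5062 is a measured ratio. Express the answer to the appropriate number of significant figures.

14.5 L

2.7 L + 62.49 L = 65.19 L; the sum is limited to 1 decimal place (3 s.f.).
Carrying full precision, 65.19 ÷ 4.5062 = 14.4667347211… L; 4.5062 has 5 s.f., so the result keeps min(3, 5) = 3 s.f.
Rounded to 3 significant figures: 14.5 L.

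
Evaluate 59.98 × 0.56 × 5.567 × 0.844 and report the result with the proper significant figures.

59.98 × 0.56 × 5.567 × 0.844 = 157.818589062…
Multiplication/division keeps the fewest significant figures: 59.98 → 4 s.f., 0.56 → 2 s.f., 5.567 → 4 s.f., 0.844 → 3 s.f.; limit is 2.
Rounded to 2 significant figures: 1.6 × 10².

1.6 × 10²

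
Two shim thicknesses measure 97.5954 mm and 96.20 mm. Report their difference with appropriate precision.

97.5954 mm − 96.20 mm = 1.3954 mm.
Addition/subtraction keeps the fewest decimal places: 97.5954 → 4 decimal places, 96.20 → 2 decimal places; limit is 2.
Rounded to 2 decimal places: 1.40 mm.

1.40 mm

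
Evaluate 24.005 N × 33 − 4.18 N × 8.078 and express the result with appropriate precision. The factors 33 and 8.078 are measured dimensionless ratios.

7.6 × 10² N

24.005 × 33 = 792.165 → 7.9 × 10² N (2 s.f., last digit at the 10^1 place).
4.18 × 8.078 = 33.76604 → 33.8 N (3 s.f., last digit at the 10^-1 place).
Difference: 758.39896 N; keep the coarser place, 10^1.
Result: 7.6 × 10² N.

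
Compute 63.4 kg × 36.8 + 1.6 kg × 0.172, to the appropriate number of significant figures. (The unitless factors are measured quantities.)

63.4 × 36.8 = 2333.12 → 2.33 × 10³ kg (3 s.f., last digit at the 10^1 place).
1.6 × 0.172 = 0.2752 → 2.8 × 10⁻¹ kg (2 s.f., last digit at the 10^-2 place).
Sum: 2333.3952 kg; keep the coarser place, 10^1.
Result: 2.33 × 10³ kg.

2.33 × 10³ kg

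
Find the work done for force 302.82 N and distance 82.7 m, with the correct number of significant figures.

2.50 × 10⁴ J

work done = 302.82 N × 82.7 m = 25043.214 J.
302.82 has 5 significant figures; 82.7 has 3.
Division/multiplication keeps the fewest: 3 significant figures.
Rounded: 2.50 × 10⁴ J.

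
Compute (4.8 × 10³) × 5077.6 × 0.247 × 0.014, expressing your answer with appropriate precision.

(4.8 × 10³) × 5077.6 × 0.247 × 0.014 = 84280.03584
Multiplication/division keeps the fewest significant figures: 4.8 × 10³ → 2 s.f., 5077.6 → 5 s.f., 0.247 → 3 s.f., 0.014 → 2 s.f.; limit is 2.
Rounded to 2 significant figures: 8.4 × 10⁴.

8.4 × 10⁴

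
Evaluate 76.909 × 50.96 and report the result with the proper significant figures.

3.919 × 10³

76.909 × 50.96 = 3919.28264
Multiplication/division keeps the fewest significant figures: 76.909 → 5 s.f., 50.96 → 4 s.f.; limit is 4.
Rounded to 4 significant figures: 3.919 × 10³.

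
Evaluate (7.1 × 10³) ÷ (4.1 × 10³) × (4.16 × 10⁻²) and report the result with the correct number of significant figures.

0.072

(7.1 × 10³) ÷ (4.1 × 10³) × (4.16 × 10⁻²) = 0.0720390243902…
Multiplication/division keeps the fewest significant figures: 7.1 × 10³ → 2 s.f., 4.1 × 10³ → 2 s.f., 4.16 × 10⁻² → 3 s.f.; limit is 2.
Rounded to 2 significant figures: 0.072.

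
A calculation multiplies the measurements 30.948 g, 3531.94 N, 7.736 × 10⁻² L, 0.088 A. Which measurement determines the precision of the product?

30.948 g → 5 s.f.; 3531.94 N → 6 s.f.; 7.736 × 10⁻² L → 4 s.f.; 0.088 A → 2 s.f.
The fewest is 2 significant figures, from 0.088 A.

0.088 A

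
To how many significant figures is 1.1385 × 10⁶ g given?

1.1385 × 10⁶: in scientific notation every digit of the coefficient is significant.

5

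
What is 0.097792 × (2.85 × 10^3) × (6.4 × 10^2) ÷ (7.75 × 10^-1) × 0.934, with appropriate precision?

0.097792 × (2.85 × 10^3) × (6.4 × 10^2) ÷ (7.75 × 10^-1) × 0.934 = 214967.762415…
Multiplication/division keeps the fewest significant figures: 0.097792 → 5 s.f., 2.85 × 10^3 → 3 s.f., 6.4 × 10^2 → 2 s.f., 7.75 × 10^-1 → 3 s.f., 0.934 → 3 s.f.; limit is 2.
Rounded to 2 significant figures: 2.1 × 10^5.

2.1 × 10^5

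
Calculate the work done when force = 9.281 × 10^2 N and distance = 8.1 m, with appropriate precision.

work done = 9.281 × 10^2 N × 8.1 m = 7517.61 J.
9.281 × 10^2 has 4 significant figures; 8.1 has 2.
Division/multiplication keeps the fewest: 2 significant figures.
Rounded: 7.5 × 10^3 J.

7.5 × 10^3 J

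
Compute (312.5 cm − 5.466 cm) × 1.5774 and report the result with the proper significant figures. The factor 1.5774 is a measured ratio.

312.5 cm − 5.466 cm = 307.034 cm; the difference is limited to 1 decimal place (4 s.f.).
Carrying full precision, 307.034 × 1.5774 = 484.3154316 cm; 1.5774 has 5 s.f., so the result keeps min(4, 5) = 4 s.f.
Rounded to 4 significant figures: 484.3 cm.

484.3 cm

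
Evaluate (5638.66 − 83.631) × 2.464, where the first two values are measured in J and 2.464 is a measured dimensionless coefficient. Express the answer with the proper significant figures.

1.369 × 10⁴ J

5638.66 J − 83.631 J = 5555.029 J; the difference is limited to 2 decimal places (6 s.f.).
Carrying full precision, 5555.029 × 2.464 = 13687.591456 J; 2.464 has 4 s.f., so the result keeps min(6, 4) = 4 s.f.
Rounded to 4 significant figures: 1.369 × 10⁴ J.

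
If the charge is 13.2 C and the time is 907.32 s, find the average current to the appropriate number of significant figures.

average current = 13.2 C ÷ 907.32 s = 0.0145483401666… A.
13.2 has 3 significant figures; 907.32 has 5.
Division/multiplication keeps the fewest: 3 significant figures.
Rounded: 0.0145 A.

0.0145 A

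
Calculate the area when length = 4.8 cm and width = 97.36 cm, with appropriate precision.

area = 4.8 cm × 97.36 cm = 467.328 cm².
4.8 has 2 significant figures; 97.36 has 4.
Division/multiplication keeps the fewest: 2 significant figures.
Rounded: 4.7 × 10^2 cm².

4.7 × 10^2 cm²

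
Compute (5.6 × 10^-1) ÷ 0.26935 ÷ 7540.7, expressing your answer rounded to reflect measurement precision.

2.8 × 10^-4

(5.6 × 10^-1) ÷ 0.26935 ÷ 7540.7 = 0.000275714358733…
Multiplication/division keeps the fewest significant figures: 5.6 × 10^-1 → 2 s.f., 0.26935 → 5 s.f., 7540.7 → 5 s.f.; limit is 2.
Rounded to 2 significant figures: 2.8 × 10^-4.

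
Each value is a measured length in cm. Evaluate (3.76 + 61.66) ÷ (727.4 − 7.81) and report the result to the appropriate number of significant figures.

0.09091

3.76 + 61.66 = 65.42, limited to 2 d.p. → 4 s.f.; 727.4 − 7.81 = 719.59, limited to 1 d.p. → 4 s.f.
Carrying full precision, 65.42 ÷ 719.59 = 0.0909128809461…; keep min(4, 4) = 4 s.f.
Rounded to 4 significant figures: 0.09091.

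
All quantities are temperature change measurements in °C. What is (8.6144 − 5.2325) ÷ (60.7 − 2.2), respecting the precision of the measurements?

0.0578

8.6144 − 5.2325 = 3.3819, limited to 4 d.p. → 5 s.f.; 60.7 − 2.2 = 58.5, limited to 1 d.p. → 3 s.f.
Carrying full precision, 3.3819 ÷ 58.5 = 0.0578102564103…; keep min(5, 3) = 3 s.f.
Rounded to 3 significant figures: 0.0578.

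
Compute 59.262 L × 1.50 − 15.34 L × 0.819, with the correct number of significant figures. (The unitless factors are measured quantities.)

59.262 × 1.50 = 88.893 → 88.9 L (3 s.f., last digit at the 10^-1 place).
15.34 × 0.819 = 12.56346 → 12.6 L (3 s.f., last digit at the 10^-1 place).
Difference: 76.32954 L; keep the coarser place, 10^-1.
Result: 76.3 L.

76.3 L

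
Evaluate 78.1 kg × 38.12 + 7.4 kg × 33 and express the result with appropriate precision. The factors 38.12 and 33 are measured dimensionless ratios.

3.22 × 10^3 kg

78.1 × 38.12 = 2977.172 → 2.98 × 10^3 kg (3 s.f., last digit at the 10^1 place).
7.4 × 33 = 244.2 → 2.4 × 10^2 kg (2 s.f., last digit at the 10^1 place).
Sum: 3221.372 kg; keep the coarser place, 10^1.
Result: 3.22 × 10^3 kg.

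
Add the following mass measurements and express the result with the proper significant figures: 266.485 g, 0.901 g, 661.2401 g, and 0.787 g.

266.485 g + 0.901 g + 661.2401 g + 0.787 g = 929.4131 g.
Addition/subtraction keeps the fewest decimal places: 266.485 → 3 decimal places, 0.901 → 3 decimal places, 661.2401 → 4 decimal places, 0.787 → 3 decimal places; limit is 3.
Rounded to 3 decimal places: 929.413 g.

929.413 g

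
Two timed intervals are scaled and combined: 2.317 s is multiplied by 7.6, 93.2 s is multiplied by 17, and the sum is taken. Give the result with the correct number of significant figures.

2.317 × 7.6 = 17.6092 → 18 s (2 s.f., last digit at the 10^0 place).
93.2 × 17 = 1584.4 → 1.6 × 10³ s (2 s.f., last digit at the 10^2 place).
Sum: 1602.0092 s; keep the coarser place, 10^2.
Result: 1.6 × 10³ s.

1.6 × 10³ s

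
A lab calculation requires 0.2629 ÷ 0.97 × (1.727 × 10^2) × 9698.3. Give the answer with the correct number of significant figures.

4.5 × 10^5

0.2629 ÷ 0.97 × (1.727 × 10^2) × 9698.3 = 453948.72803…
Multiplication/division keeps the fewest significant figures: 0.2629 → 4 s.f., 0.97 → 2 s.f., 1.727 × 10^2 → 4 s.f., 9698.3 → 5 s.f.; limit is 2.
Rounded to 2 significant figures: 4.5 × 10^5.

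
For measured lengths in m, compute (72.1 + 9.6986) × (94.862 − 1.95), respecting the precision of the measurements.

72.1 + 9.6986 = 81.7986, limited to 1 d.p. → 3 s.f.; 94.862 − 1.95 = 92.912, limited to 2 d.p. → 4 s.f.
Carrying full precision, 81.7986 × 92.912 = 7600.0715232; keep min(3, 4) = 3 s.f.
Rounded to 3 significant figures: 7.60 × 10^3 m².

7.60 × 10^3 m²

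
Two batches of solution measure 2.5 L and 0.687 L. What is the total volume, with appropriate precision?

3.2 L

2.5 L + 0.687 L = 3.187 L.
Addition/subtraction keeps the fewest decimal places: 2.5 → 1 decimal place, 0.687 → 3 decimal places; limit is 1.
Rounded to 1 decimal place: 3.2 L.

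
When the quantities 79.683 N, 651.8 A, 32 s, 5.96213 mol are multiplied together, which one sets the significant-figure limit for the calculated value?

79.683 N → 5 s.f.; 651.8 A → 4 s.f.; 32 s → 2 s.f.; 5.96213 mol → 6 s.f.
The fewest is 2 significant figures, from 32 s.

32 s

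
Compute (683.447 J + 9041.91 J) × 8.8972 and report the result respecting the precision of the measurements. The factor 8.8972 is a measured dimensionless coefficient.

86528 J

683.447 J + 9041.91 J = 9725.357 J; the sum is limited to 2 decimal places (6 s.f.).
Carrying full precision, 9725.357 × 8.8972 = 86528.4463004 J; 8.8972 has 5 s.f., so the result keeps min(6, 5) = 5 s.f.
Rounded to 5 significant figures: 86528 J.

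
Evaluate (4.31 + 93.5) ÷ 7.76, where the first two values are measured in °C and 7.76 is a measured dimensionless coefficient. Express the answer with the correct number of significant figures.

12.6 °C

4.31 °C + 93.5 °C = 97.81 °C; the sum is limited to 1 decimal place (3 s.f.).
Carrying full precision, 97.81 ÷ 7.76 = 12.6043814433… °C; 7.76 has 3 s.f., so the result keeps min(3, 3) = 3 s.f.
Rounded to 3 significant figures: 12.6 °C.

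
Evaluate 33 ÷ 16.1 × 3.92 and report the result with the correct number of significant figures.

33 ÷ 16.1 × 3.92 = 8.0347826087…
Multiplication/division keeps the fewest significant figures: 33 → 2 s.f., 16.1 → 3 s.f., 3.92 → 3 s.f.; limit is 2.
Rounded to 2 significant figures: 8.0.

8.0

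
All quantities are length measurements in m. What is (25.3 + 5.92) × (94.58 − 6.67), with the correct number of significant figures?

2.74 × 10³ m²

25.3 + 5.92 = 31.22, limited to 1 d.p. → 3 s.f.; 94.58 − 6.67 = 87.91, limited to 2 d.p. → 4 s.f.
Carrying full precision, 31.22 × 87.91 = 2744.5502; keep min(3, 4) = 3 s.f.
Rounded to 3 significant figures: 2.74 × 10³ m².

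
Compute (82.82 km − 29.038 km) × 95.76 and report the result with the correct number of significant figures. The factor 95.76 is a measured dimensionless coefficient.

5.150 × 10³ km

82.82 km − 29.038 km = 53.782 km; the difference is limited to 2 decimal places (4 s.f.).
Carrying full precision, 53.782 × 95.76 = 5150.16432 km; 95.76 has 4 s.f., so the result keeps min(4, 4) = 4 s.f.
Rounded to 4 significant figures: 5.150 × 10³ km.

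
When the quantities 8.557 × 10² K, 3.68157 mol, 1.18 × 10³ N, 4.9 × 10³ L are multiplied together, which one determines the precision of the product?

4.9 × 10³ L

8.557 × 10² K → 4 s.f.; 3.68157 mol → 6 s.f.; 1.18 × 10³ N → 3 s.f.; 4.9 × 10³ L → 2 s.f.
The fewest is 2 significant figures, from 4.9 × 10³ L.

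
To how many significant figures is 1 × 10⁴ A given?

1 × 10⁴: in scientific notation every digit of the coefficient is significant.

1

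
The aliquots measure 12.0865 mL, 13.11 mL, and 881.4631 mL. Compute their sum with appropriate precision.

12.0865 mL + 13.11 mL + 881.4631 mL = 906.6596 mL.
Addition/subtraction keeps the fewest decimal places: 12.0865 → 4 decimal places, 13.11 → 2 decimal places, 881.4631 → 4 decimal places; limit is 2.
Rounded to 2 decimal places: 906.66 mL.

906.66 mL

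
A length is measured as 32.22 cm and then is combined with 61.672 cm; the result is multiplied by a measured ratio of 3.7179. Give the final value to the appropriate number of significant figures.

32.22 cm + 61.672 cm = 93.892 cm; the sum is limited to 2 decimal places (4 s.f.).
Carrying full precision, 93.892 × 3.7179 = 349.0810668 cm; 3.7179 has 5 s.f., so the result keeps min(4, 5) = 4 s.f.
Rounded to 4 significant figures: 349.1 cm.

349.1 cm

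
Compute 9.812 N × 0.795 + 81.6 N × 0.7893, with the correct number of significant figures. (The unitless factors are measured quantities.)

72.2 N

9.812 × 0.795 = 7.80054 → 7.80 N (3 s.f., last digit at the 10^-2 place).
81.6 × 0.7893 = 64.40688 → 64.4 N (3 s.f., last digit at the 10^-1 place).
Sum: 72.20742 N; keep the coarser place, 10^-1.
Result: 72.2 N.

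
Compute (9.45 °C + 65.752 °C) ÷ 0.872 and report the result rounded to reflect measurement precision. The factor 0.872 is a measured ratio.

86.2 °C

9.45 °C + 65.752 °C = 75.202 °C; the sum is limited to 2 decimal places (4 s.f.).
Carrying full precision, 75.202 ÷ 0.872 = 86.2408256881… °C; 0.872 has 3 s.f., so the result keeps min(4, 3) = 3 s.f.
Rounded to 3 significant figures: 86.2 °C.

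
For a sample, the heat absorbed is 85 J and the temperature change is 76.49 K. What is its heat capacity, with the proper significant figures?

heat capacity = 85 J ÷ 76.49 K = 1.11125637338… J/K.
85 has 2 significant figures; 76.49 has 4.
Division/multiplication keeps the fewest: 2 significant figures.
Rounded: 1.1 J/K.

1.1 J/K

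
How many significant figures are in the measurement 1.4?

1.4: every digit is nonzero and significant.

2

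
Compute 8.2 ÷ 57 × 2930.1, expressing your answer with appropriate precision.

4.2 × 10²

8.2 ÷ 57 × 2930.1 = 421.523157895…
Multiplication/division keeps the fewest significant figures: 8.2 → 2 s.f., 57 → 2 s.f., 2930.1 → 5 s.f.; limit is 2.
Rounded to 2 significant figures: 4.2 × 10².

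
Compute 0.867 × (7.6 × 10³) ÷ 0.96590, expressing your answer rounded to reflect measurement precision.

0.867 × (7.6 × 10³) ÷ 0.96590 = 6821.8242054…
Multiplication/division keeps the fewest significant figures: 0.867 → 3 s.f., 7.6 × 10³ → 2 s.f., 0.96590 → 5 s.f.; limit is 2.
Rounded to 2 significant figures: 6.8 × 10³.

6.8 × 10³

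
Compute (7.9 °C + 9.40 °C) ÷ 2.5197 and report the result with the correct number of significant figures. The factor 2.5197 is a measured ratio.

6.87 °C

7.9 °C + 9.40 °C = 17.30 °C; the sum is limited to 1 decimal place (3 s.f.).
Carrying full precision, 17.30 ÷ 2.5197 = 6.86589673374… °C; 2.5197 has 5 s.f., so the result keeps min(3, 5) = 3 s.f.
Rounded to 3 significant figures: 6.87 °C.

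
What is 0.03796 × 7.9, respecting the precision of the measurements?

0.03796 × 7.9 = 0.299884
Multiplication/division keeps the fewest significant figures: 0.03796 → 4 s.f., 7.9 → 2 s.f.; limit is 2.
Rounded to 2 significant figures: 0.30.

0.30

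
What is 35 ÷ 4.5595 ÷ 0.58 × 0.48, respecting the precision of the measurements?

6.4

35 ÷ 4.5595 ÷ 0.58 × 0.48 = 6.3527836915…
Multiplication/division keeps the fewest significant figures: 35 → 2 s.f., 4.5595 → 5 s.f., 0.58 → 2 s.f., 0.48 → 2 s.f.; limit is 2.
Rounded to 2 significant figures: 6.4.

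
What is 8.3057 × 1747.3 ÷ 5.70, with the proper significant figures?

8.3057 × 1747.3 ÷ 5.70 = 2546.06133509…
Multiplication/division keeps the fewest significant figures: 8.3057 → 5 s.f., 1747.3 → 5 s.f., 5.70 → 3 s.f.; limit is 3.
Rounded to 3 significant figures: 2.55 × 10^3.

2.55 × 10^3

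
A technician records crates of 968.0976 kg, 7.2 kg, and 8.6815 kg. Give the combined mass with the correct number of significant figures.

984.0 kg

968.0976 kg + 7.2 kg + 8.6815 kg = 983.9791 kg.
Addition/subtraction keeps the fewest decimal places: 968.0976 → 4 decimal places, 7.2 → 1 decimal place, 8.6815 → 4 decimal places; limit is 1.
Rounded to 1 decimal place: 984.0 kg.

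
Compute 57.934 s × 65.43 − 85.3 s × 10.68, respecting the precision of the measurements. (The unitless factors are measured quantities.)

57.934 × 65.43 = 3790.62162 → 3791 s (4 s.f., last digit at the 10^0 place).
85.3 × 10.68 = 911.004 → 911 s (3 s.f., last digit at the 10^0 place).
Difference: 2879.61762 s; keep the coarser place, 10^0.
Result: 2880. s.

2880. s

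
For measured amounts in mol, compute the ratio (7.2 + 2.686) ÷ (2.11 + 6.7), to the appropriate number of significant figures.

1.1

7.2 + 2.686 = 9.886, limited to 1 d.p. → 2 s.f.; 2.11 + 6.7 = 8.81, limited to 1 d.p. → 2 s.f.
Carrying full precision, 9.886 ÷ 8.81 = 1.12213393871…; keep min(2, 2) = 2 s.f.
Rounded to 2 significant figures: 1.1.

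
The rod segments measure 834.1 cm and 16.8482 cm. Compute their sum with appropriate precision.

834.1 cm + 16.8482 cm = 850.9482 cm.
Addition/subtraction keeps the fewest decimal places: 834.1 → 1 decimal place, 16.8482 → 4 decimal places; limit is 1.
Rounded to 1 decimal place: 850.9 cm.

850.9 cm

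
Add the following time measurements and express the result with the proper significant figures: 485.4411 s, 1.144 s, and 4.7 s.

485.4411 s + 1.144 s + 4.7 s = 491.2851 s.
Addition/subtraction keeps the fewest decimal places: 485.4411 → 4 decimal places, 1.144 → 3 decimal places, 4.7 → 1 decimal place; limit is 1.
Rounded to 1 decimal place: 491.3 s.

491.3 s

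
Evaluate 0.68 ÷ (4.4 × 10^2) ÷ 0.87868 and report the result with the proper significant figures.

0.0018

0.68 ÷ (4.4 × 10^2) ÷ 0.87868 = 0.00175883660201…
Multiplication/division keeps the fewest significant figures: 0.68 → 2 s.f., 4.4 × 10^2 → 2 s.f., 0.87868 → 5 s.f.; limit is 2.
Rounded to 2 significant figures: 0.0018.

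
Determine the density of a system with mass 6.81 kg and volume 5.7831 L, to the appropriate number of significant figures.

density = 6.81 kg ÷ 5.7831 L = 1.17756912383… kg/L.
6.81 has 3 significant figures; 5.7831 has 5.
Division/multiplication keeps the fewest: 3 significant figures.
Rounded: 1.18 kg/L.

1.18 kg/L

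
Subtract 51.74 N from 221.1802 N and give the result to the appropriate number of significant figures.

221.1802 N − 51.74 N = 169.4402 N.
Addition/subtraction keeps the fewest decimal places: 221.1802 → 4 decimal places, 51.74 → 2 decimal places; limit is 2.
Rounded to 2 decimal places: 169.44 N.

169.44 N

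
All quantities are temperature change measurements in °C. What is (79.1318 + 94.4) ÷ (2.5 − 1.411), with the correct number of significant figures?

79.1318 + 94.4 = 173.5318, limited to 1 d.p. → 4 s.f.; 2.5 − 1.411 = 1.089, limited to 1 d.p. → 2 s.f.
Carrying full precision, 173.5318 ÷ 1.089 = 159.349678604…; keep min(4, 2) = 2 s.f.
Rounded to 2 significant figures: 1.6 × 10².

1.6 × 10²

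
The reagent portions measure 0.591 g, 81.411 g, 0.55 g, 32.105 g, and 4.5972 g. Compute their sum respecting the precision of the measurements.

119.25 g

0.591 g + 81.411 g + 0.55 g + 32.105 g + 4.5972 g = 119.2542 g.
Addition/subtraction keeps the fewest decimal places: 0.591 → 3 decimal places, 81.411 → 3 decimal places, 0.55 → 2 decimal places, 32.105 → 3 decimal places, 4.5972 → 4 decimal places; limit is 2.
Rounded to 2 decimal places: 119.25 g.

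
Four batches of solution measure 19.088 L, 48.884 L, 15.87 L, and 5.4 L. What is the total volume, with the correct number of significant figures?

89.2 L

19.088 L + 48.884 L + 15.87 L + 5.4 L = 89.242 L.
Addition/subtraction keeps the fewest decimal places: 19.088 → 3 decimal places, 48.884 → 3 decimal places, 15.87 → 2 decimal places, 5.4 → 1 decimal place; limit is 1.
Rounded to 1 decimal place: 89.2 L.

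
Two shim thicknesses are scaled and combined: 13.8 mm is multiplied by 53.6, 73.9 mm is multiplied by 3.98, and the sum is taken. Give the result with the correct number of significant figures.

1034 mm

13.8 × 53.6 = 739.68 → 7.40 × 10^2 mm (3 s.f., last digit at the 10^0 place).
73.9 × 3.98 = 294.122 → 294 mm (3 s.f., last digit at the 10^0 place).
Sum: 1033.802 mm; keep the coarser place, 10^0.
Result: 1034 mm.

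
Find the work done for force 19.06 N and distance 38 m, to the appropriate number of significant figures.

work done = 19.06 N × 38 m = 724.28 J.
19.06 has 4 significant figures; 38 has 2.
Division/multiplication keeps the fewest: 2 significant figures.
Rounded: 7.2 × 10² J.

7.2 × 10² J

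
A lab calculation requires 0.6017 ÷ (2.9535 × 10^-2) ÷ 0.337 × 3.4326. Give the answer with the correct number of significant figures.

0.6017 ÷ (2.9535 × 10^-2) ÷ 0.337 × 3.4326 = 207.508711437…
Multiplication/division keeps the fewest significant figures: 0.6017 → 4 s.f., 2.9535 × 10^-2 → 5 s.f., 0.337 → 3 s.f., 3.4326 → 5 s.f.; limit is 3.
Rounded to 3 significant figures: 208.

208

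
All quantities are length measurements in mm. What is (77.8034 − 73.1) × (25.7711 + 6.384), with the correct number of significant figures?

77.8034 − 73.1 = 4.7034, limited to 1 d.p. → 2 s.f.; 25.7711 + 6.384 = 32.1551, limited to 3 d.p. → 5 s.f.
Carrying full precision, 4.7034 × 32.1551 = 151.23829734; keep min(2, 5) = 2 s.f.
Rounded to 2 significant figures: 1.5 × 10² mm².

1.5 × 10² mm²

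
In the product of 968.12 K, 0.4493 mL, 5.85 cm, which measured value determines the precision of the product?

968.12 K → 5 s.f.; 0.4493 mL → 4 s.f.; 5.85 cm → 3 s.f.
The fewest is 3 significant figures, from 5.85 cm.

5.85 cm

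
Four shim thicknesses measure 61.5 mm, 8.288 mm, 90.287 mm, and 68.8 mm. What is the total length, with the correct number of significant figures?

228.9 mm

61.5 mm + 8.288 mm + 90.287 mm + 68.8 mm = 228.875 mm.
Addition/subtraction keeps the fewest decimal places: 61.5 → 1 decimal place, 8.288 → 3 decimal places, 90.287 → 3 decimal places, 68.8 → 1 decimal place; limit is 1.
Rounded to 1 decimal place: 228.9 mm.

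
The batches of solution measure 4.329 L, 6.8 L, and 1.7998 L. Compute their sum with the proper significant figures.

12.9 L

4.329 L + 6.8 L + 1.7998 L = 12.9288 L.
Addition/subtraction keeps the fewest decimal places: 4.329 → 3 decimal places, 6.8 → 1 decimal place, 1.7998 → 4 decimal places; limit is 1.
Rounded to 1 decimal place: 12.9 L.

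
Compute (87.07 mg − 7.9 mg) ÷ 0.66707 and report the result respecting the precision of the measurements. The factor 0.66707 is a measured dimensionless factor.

87.07 mg − 7.9 mg = 79.17 mg; the difference is limited to 1 decimal place (3 s.f.).
Carrying full precision, 79.17 ÷ 0.66707 = 118.683196666… mg; 0.66707 has 5 s.f., so the result keeps min(3, 5) = 3 s.f.
Rounded to 3 significant figures: 119 mg.

119 mg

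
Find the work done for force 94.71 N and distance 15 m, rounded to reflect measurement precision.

1.4 × 10^3 J

work done = 94.71 N × 15 m = 1420.65 J.
94.71 has 4 significant figures; 15 has 2.
Division/multiplication keeps the fewest: 2 significant figures.
Rounded: 1.4 × 10^3 J.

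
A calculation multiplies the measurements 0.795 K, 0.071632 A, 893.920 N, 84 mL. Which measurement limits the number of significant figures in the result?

0.795 K → 3 s.f.; 0.071632 A → 5 s.f.; 893.920 N → 6 s.f.; 84 mL → 2 s.f.
The fewest is 2 significant figures, from 84 mL.

84 mL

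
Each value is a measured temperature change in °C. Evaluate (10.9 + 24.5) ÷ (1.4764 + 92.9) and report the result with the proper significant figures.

0.375

10.9 + 24.5 = 35.4, limited to 1 d.p. → 3 s.f.; 1.4764 + 92.9 = 94.3764, limited to 1 d.p. → 3 s.f.
Carrying full precision, 35.4 ÷ 94.3764 = 0.375093773443…; keep min(3, 3) = 3 s.f.
Rounded to 3 significant figures: 0.375.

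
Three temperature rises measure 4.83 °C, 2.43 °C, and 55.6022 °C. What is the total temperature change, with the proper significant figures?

62.86 °C

4.83 °C + 2.43 °C + 55.6022 °C = 62.8622 °C.
Addition/subtraction keeps the fewest decimal places: 4.83 → 2 decimal places, 2.43 → 2 decimal places, 55.6022 → 4 decimal places; limit is 2.
Rounded to 2 decimal places: 62.86 °C.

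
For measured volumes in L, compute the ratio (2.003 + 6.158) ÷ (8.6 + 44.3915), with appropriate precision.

0.154

2.003 + 6.158 = 8.161, limited to 3 d.p. → 4 s.f.; 8.6 + 44.3915 = 52.9915, limited to 1 d.p. → 3 s.f.
Carrying full precision, 8.161 ÷ 52.9915 = 0.154005831124…; keep min(4, 3) = 3 s.f.
Rounded to 3 significant figures: 0.154.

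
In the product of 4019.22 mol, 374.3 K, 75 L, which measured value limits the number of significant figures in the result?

75 L

4019.22 mol → 6 s.f.; 374.3 K → 4 s.f.; 75 L → 2 s.f.
The fewest is 2 significant figures, from 75 L.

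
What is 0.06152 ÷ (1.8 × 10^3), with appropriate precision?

3.4 × 10^-5

0.06152 ÷ (1.8 × 10^3) = 0.0000341777777778…
Multiplication/division keeps the fewest significant figures: 0.06152 → 4 s.f., 1.8 × 10^3 → 2 s.f.; limit is 2.
Rounded to 2 significant figures: 3.4 × 10^-5.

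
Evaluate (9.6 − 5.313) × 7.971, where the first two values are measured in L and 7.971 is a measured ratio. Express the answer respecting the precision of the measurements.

9.6 L − 5.313 L = 4.287 L; the difference is limited to 1 decimal place (2 s.f.).
Carrying full precision, 4.287 × 7.971 = 34.171677 L; 7.971 has 4 s.f., so the result keeps min(2, 4) = 2 s.f.
Rounded to 2 significant figures: 34 L.

34 L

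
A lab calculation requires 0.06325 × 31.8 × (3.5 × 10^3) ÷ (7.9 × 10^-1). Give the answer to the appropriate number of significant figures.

0.06325 × 31.8 × (3.5 × 10^3) ÷ (7.9 × 10^-1) = 8911.0443038…
Multiplication/division keeps the fewest significant figures: 0.06325 → 4 s.f., 31.8 → 3 s.f., 3.5 × 10^3 → 2 s.f., 7.9 × 10^-1 → 2 s.f.; limit is 2.
Rounded to 2 significant figures: 8.9 × 10^3.

8.9 × 10^3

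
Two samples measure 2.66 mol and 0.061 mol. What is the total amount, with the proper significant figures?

2.66 mol + 0.061 mol = 2.721 mol.
Addition/subtraction keeps the fewest decimal places: 2.66 → 2 decimal places, 0.061 → 3 decimal places; limit is 2.
Rounded to 2 decimal places: 2.72 mol.

2.72 mol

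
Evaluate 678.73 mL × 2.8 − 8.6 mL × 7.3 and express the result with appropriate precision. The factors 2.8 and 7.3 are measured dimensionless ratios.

1.8 × 10^3 mL

678.73 × 2.8 = 1900.444 → 1.9 × 10^3 mL (2 s.f., last digit at the 10^2 place).
8.6 × 7.3 = 62.78 → 63 mL (2 s.f., last digit at the 10^0 place).
Difference: 1837.664 mL; keep the coarser place, 10^2.
Result: 1.8 × 10^3 mL.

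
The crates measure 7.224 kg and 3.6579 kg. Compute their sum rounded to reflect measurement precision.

7.224 kg + 3.6579 kg = 10.8819 kg.
Addition/subtraction keeps the fewest decimal places: 7.224 → 3 decimal places, 3.6579 → 4 decimal places; limit is 3.
Rounded to 3 decimal places: 10.882 kg.

10.882 kg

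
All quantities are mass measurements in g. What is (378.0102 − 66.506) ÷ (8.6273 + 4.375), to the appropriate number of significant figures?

378.0102 − 66.506 = 311.5042, limited to 3 d.p. → 6 s.f.; 8.6273 + 4.375 = 13.0023, limited to 3 d.p. → 5 s.f.
Carrying full precision, 311.5042 ÷ 13.0023 = 23.9576228821…; keep min(6, 5) = 5 s.f.
Rounded to 5 significant figures: 23.958.

23.958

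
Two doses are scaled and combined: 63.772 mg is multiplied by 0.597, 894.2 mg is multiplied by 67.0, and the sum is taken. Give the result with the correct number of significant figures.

5.99 × 10^4 mg

63.772 × 0.597 = 38.071884 → 38.1 mg (3 s.f., last digit at the 10^-1 place).
894.2 × 67.0 = 59911.4 → 5.99 × 10^4 mg (3 s.f., last digit at the 10^2 place).
Sum: 59949.471884 mg; keep the coarser place, 10^2.
Result: 5.99 × 10^4 mg.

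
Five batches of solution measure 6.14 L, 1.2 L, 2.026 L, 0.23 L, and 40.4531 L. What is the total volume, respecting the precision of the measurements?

50.0 L

6.14 L + 1.2 L + 2.026 L + 0.23 L + 40.4531 L = 50.0491 L.
Addition/subtraction keeps the fewest decimal places: 6.14 → 2 decimal places, 1.2 → 1 decimal place, 2.026 → 3 decimal places, 0.23 → 2 decimal places, 40.4531 → 4 decimal places; limit is 1.
Rounded to 1 decimal place: 50.0 L.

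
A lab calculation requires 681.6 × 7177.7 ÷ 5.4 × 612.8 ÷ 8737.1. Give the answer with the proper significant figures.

6.4 × 10^4

681.6 × 7177.7 ÷ 5.4 × 612.8 ÷ 8737.1 = 63543.7110478…
Multiplication/division keeps the fewest significant figures: 681.6 → 4 s.f., 7177.7 → 5 s.f., 5.4 → 2 s.f., 612.8 → 4 s.f., 8737.1 → 5 s.f.; limit is 2.
Rounded to 2 significant figures: 6.4 × 10^4.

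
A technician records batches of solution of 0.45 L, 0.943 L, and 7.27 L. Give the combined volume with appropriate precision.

0.45 L + 0.943 L + 7.27 L = 8.663 L.
Addition/subtraction keeps the fewest decimal places: 0.45 → 2 decimal places, 0.943 → 3 decimal places, 7.27 → 2 decimal places; limit is 2.
Rounded to 2 decimal places: 8.66 L.

8.66 L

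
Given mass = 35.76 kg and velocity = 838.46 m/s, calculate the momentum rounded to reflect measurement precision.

momentum = 35.76 kg × 838.46 m/s = 29983.3296 kg·m/s.
35.76 has 4 significant figures; 838.46 has 5.
Division/multiplication keeps the fewest: 4 significant figures.
Rounded: 2.998 × 10^4 kg·m/s.

2.998 × 10^4 kg·m/s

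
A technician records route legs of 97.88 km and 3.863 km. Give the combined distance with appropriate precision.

101.74 km

97.88 km + 3.863 km = 101.743 km.
Addition/subtraction keeps the fewest decimal places: 97.88 → 2 decimal places, 3.863 → 3 decimal places; limit is 2.
Rounded to 2 decimal places: 101.74 km.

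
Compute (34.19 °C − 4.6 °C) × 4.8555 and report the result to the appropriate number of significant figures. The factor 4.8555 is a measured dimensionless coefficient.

144 °C

34.19 °C − 4.6 °C = 29.59 °C; the difference is limited to 1 decimal place (3 s.f.).
Carrying full precision, 29.59 × 4.8555 = 143.674245 °C; 4.8555 has 5 s.f., so the result keeps min(3, 5) = 3 s.f.
Rounded to 3 significant figures: 144 °C.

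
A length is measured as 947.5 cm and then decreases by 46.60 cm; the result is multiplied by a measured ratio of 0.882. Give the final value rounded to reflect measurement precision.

947.5 cm − 46.60 cm = 900.90 cm; the difference is limited to 1 decimal place (4 s.f.).
Carrying full precision, 900.90 × 0.882 = 794.5938 cm; 0.882 has 3 s.f., so the result keeps min(4, 3) = 3 s.f.
Rounded to 3 significant figures: 795 cm.

795 cm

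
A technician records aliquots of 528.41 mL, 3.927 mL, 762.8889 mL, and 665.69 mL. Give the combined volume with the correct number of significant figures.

1960.92 mL

528.41 mL + 3.927 mL + 762.8889 mL + 665.69 mL = 1960.9159 mL.
Addition/subtraction keeps the fewest decimal places: 528.41 → 2 decimal places, 3.927 → 3 decimal places, 762.8889 → 4 decimal places, 665.69 → 2 decimal places; limit is 2.
Rounded to 2 decimal places: 1960.92 mL.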